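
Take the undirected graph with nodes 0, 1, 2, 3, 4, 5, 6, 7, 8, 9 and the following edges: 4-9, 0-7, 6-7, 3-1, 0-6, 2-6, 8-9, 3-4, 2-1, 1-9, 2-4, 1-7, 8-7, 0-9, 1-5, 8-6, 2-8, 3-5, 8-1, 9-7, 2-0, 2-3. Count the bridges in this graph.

The edges on the cycle 2-8-9-7-0-2 are not bridges since each lies on that cycle.
Every edge lies on some cycle, so there are no bridges.

0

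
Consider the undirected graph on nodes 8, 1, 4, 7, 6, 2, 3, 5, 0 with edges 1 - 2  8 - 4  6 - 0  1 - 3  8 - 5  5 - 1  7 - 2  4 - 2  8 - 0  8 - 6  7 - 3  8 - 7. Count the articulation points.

Removing 8 increases the component count from 1 to 2, so 8 is a cut vertex.
By contrast removing 3 leaves 1 component; it is not a cut vertex. No other vertex is a cut vertex either.

1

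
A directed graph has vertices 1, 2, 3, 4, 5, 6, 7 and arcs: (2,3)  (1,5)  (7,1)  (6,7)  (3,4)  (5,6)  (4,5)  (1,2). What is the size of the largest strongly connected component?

7

{1, 2, 3, 4, 5, 6, 7} are all mutually reachable — one SCC of size 7.
The largest has 7 vertices.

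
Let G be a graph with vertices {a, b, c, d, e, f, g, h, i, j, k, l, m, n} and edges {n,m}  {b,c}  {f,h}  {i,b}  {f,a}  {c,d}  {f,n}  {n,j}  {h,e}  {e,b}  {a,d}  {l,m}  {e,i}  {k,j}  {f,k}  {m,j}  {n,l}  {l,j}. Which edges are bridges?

none

The edges on the cycle n-l-m-n are not bridges since each lies on that cycle.
Every edge lies on some cycle, so there are no bridges.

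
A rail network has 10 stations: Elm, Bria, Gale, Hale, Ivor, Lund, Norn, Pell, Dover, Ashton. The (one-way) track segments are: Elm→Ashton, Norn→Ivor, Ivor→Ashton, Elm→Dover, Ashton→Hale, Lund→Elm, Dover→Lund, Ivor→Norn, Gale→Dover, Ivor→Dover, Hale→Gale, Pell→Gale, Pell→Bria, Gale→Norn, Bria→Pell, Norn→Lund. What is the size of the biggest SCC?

8

{Elm, Gale, Hale, Ivor, Lund, Norn, Dover, Ashton} are all mutually reachable — one SCC of size 8.
{Bria, Pell} are all mutually reachable — one SCC of size 2.
The largest has 8 vertices.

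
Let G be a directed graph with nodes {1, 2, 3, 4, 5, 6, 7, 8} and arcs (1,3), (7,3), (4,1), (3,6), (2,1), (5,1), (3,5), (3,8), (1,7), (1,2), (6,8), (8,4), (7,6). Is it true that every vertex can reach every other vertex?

From 7 we can reach every vertex (1, 2, 3, 4, 5, 6, 7, 8), and every vertex can reach 7 (1, 2, 3, 4, 5, 6, 7, 8). So the whole graph is one strongly connected component.

Yes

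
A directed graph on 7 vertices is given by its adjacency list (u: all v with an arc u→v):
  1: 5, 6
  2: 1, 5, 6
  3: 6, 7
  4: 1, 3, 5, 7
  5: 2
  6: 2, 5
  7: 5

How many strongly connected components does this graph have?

{1, 2, 5, 6} are all mutually reachable — one SCC of size 4.
{4} is an SCC by itself.
{7} is an SCC by itself.
{3} is an SCC by itself.
That gives 4 strongly connected components.

4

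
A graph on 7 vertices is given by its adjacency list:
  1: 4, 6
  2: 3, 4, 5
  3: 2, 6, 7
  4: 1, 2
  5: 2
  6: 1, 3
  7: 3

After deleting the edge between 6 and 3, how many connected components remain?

6 and 3 are still connected via 6-1-4-2-3, so the component count stays at 1.

1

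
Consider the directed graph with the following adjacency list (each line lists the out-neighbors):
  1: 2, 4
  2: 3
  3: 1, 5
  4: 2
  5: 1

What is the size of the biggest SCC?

5

{1, 2, 3, 4, 5} are all mutually reachable — one SCC of size 5.
The largest has 5 vertices.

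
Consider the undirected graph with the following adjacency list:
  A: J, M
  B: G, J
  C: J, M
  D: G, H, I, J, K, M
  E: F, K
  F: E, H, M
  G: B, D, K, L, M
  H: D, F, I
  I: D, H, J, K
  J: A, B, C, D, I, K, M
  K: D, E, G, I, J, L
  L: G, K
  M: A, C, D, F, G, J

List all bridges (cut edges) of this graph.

none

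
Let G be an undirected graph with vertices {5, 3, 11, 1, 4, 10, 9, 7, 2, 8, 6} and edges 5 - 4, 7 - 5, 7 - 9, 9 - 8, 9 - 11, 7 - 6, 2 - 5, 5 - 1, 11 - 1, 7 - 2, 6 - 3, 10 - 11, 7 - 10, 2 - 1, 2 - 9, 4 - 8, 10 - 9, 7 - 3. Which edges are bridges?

The edges on the cycle 7-6-3-7 are not bridges since each lies on that cycle.
Every edge lies on some cycle, so there are no bridges.

none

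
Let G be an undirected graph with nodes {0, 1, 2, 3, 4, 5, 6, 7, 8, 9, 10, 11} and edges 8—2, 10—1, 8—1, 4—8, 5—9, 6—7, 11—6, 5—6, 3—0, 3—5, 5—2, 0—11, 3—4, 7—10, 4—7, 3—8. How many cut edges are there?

The edges on the cycle 3-0-11-6-5-3 are not bridges since each lies on that cycle.
But removing 9—5 disconnects 9 from 5 — this is a bridge.

1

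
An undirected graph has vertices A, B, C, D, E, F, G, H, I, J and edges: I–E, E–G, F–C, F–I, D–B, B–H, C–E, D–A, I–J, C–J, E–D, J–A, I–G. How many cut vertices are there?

2

Removing B increases the component count from 1 to 2, so B is a cut vertex.
Removing D increases the component count from 1 to 2, so D is a cut vertex.
By contrast removing F leaves 1 component; it is not a cut vertex. No other vertex is a cut vertex either.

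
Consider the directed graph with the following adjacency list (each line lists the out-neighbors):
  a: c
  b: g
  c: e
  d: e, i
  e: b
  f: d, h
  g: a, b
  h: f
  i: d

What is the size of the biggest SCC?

{a, b, c, e, g} are all mutually reachable — one SCC of size 5.
{f, h} are all mutually reachable — one SCC of size 2.
{d, i} are all mutually reachable — one SCC of size 2.
The largest has 5 vertices.

5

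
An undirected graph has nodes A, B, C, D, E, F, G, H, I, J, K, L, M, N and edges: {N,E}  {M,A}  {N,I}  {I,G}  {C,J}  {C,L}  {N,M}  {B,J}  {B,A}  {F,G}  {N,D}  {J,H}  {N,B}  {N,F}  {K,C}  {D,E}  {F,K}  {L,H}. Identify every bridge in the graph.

The edges on the cycle N-D-E-N are not bridges since each lies on that cycle.
Every edge lies on some cycle, so there are no bridges.

none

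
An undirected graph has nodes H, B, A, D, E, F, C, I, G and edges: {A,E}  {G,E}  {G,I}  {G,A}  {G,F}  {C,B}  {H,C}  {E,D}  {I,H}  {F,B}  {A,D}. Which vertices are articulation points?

G

Removing G increases the component count from 1 to 2, so G is a cut vertex.
By contrast removing E leaves 1 component; it is not a cut vertex. No other vertex is a cut vertex either.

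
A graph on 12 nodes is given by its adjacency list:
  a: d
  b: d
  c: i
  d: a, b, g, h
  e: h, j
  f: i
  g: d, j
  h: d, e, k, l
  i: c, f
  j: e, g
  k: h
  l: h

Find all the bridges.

a-d, b-d, c-i, f-i, h-k, h-l

The edges on the cycle d-g-j-e-h-d are not bridges since each lies on that cycle.
But removing h-k disconnects h from k; removing f-i disconnects f from i; removing h-l disconnects h from l; removing d-a disconnects d from a — these are bridges.
In total 6 edges are bridges.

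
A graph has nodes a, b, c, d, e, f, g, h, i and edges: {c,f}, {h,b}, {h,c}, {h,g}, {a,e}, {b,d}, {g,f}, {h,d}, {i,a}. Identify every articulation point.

Removing a increases the component count from 2 to 3, so a is a cut vertex.
Removing h increases the component count from 2 to 3, so h is a cut vertex.
By contrast removing e leaves 2 components; it is not a cut vertex. No other vertex is a cut vertex either.

a, h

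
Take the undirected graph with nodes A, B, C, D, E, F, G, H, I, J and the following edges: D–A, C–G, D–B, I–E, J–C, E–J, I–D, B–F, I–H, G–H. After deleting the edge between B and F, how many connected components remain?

Before removal there is 1 component.
B–F is a bridge — removing it separates B's side from F's side.
After removal: 2 components.

2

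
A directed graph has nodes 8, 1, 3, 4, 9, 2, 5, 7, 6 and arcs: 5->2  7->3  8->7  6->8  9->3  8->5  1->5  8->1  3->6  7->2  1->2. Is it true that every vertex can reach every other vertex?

There is no directed path from 8 to 9, so the graph is not strongly connected.

No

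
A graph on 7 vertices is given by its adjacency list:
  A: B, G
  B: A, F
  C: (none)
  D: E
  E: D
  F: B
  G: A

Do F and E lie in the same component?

No

The component containing F is {A, B, F, G}, and E is not in it.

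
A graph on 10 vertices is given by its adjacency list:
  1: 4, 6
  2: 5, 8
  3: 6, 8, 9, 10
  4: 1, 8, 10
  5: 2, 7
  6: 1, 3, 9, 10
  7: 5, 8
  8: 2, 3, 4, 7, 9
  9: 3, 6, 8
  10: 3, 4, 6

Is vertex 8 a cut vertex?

Deleting 8 raises the number of components from 1 to 2, so 8 is a cut vertex.

Yes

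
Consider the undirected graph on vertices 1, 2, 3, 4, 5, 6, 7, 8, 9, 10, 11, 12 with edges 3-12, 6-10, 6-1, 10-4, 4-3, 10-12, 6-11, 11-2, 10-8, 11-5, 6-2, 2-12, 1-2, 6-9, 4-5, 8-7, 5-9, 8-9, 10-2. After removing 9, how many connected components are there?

1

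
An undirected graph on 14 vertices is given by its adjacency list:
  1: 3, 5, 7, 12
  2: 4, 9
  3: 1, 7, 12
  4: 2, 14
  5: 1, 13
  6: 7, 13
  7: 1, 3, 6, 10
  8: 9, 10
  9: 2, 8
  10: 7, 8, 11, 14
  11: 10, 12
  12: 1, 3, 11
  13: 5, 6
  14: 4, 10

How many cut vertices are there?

Removing 10 increases the component count from 1 to 2, so 10 is a cut vertex.
By contrast removing 7 leaves 1 component; it is not a cut vertex. No other vertex is a cut vertex either.

1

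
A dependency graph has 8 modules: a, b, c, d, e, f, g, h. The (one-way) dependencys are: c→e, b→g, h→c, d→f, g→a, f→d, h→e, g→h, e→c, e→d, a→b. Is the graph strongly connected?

There is no directed path from f to c, so the graph is not strongly connected.

No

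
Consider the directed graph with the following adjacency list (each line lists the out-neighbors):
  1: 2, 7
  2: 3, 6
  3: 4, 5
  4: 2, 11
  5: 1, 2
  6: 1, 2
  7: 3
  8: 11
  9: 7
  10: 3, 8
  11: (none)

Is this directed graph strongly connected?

There is no directed path from 11 to 3, so the graph is not strongly connected.

No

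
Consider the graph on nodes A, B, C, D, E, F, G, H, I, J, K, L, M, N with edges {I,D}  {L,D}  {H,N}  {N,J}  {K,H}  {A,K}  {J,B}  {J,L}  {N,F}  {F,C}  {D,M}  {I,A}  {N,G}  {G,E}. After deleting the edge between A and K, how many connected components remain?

A and K are still connected via A-I-D-L-J-N-H-K, so the component count stays at 1.

1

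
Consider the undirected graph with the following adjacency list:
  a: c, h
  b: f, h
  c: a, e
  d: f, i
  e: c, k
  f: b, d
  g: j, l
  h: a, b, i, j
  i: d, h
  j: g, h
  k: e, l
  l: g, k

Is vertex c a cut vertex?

No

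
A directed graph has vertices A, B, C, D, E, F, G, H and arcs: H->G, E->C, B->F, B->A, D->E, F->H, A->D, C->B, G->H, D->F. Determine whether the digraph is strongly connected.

There is no directed path from H to E, so the graph is not strongly connected.

No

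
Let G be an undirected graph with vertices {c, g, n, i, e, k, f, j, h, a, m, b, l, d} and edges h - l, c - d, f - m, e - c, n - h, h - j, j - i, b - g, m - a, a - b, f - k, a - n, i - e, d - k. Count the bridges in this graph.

The edges on the cycle f-m-a-n-h-j-i-e-c-d-k-f are not bridges since each lies on that cycle.
But removing b - g disconnects b from g; removing l - h disconnects l from h; removing a - b disconnects a from b — these are bridges.
That makes 3 bridges.

3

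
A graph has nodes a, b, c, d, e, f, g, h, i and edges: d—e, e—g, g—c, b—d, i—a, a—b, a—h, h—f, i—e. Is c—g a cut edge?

Yes

Removing c—g leaves no path between c and g: the component count goes from 1 to 2. So it is a bridge.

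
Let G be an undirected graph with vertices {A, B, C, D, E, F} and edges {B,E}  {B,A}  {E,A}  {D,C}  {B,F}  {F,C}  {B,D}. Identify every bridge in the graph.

none

The edges on the cycle B-E-A-B are not bridges since each lies on that cycle.
Every edge lies on some cycle, so there are no bridges.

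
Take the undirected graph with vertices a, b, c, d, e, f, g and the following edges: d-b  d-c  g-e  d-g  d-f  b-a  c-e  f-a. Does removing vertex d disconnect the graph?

Yes

Deleting d raises the number of components from 1 to 2, so d is a cut vertex.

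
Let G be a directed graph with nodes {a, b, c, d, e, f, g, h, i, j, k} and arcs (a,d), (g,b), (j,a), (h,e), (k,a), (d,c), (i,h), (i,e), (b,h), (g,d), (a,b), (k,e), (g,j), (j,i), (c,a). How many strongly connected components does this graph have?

{a, c, d} are all mutually reachable — one SCC of size 3.
{e} is an SCC by itself.
{h} is an SCC by itself.
{j} is an SCC by itself.
{b} is an SCC by itself.
(and 4 more singleton SCCs)
That gives 9 strongly connected components.

9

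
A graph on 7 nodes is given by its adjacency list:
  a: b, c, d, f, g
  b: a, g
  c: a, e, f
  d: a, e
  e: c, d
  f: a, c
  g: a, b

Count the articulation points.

Removing a increases the component count from 1 to 2, so a is a cut vertex.
By contrast removing c leaves 1 component; it is not a cut vertex. No other vertex is a cut vertex either.

1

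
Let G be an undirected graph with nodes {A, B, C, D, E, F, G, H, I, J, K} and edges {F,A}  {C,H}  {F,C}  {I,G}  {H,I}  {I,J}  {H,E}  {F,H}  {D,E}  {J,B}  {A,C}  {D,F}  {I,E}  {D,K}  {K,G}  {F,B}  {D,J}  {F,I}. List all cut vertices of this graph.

none

Removing J, for instance, still leaves 1 component. No single vertex removal increases the component count — the graph has no articulation points.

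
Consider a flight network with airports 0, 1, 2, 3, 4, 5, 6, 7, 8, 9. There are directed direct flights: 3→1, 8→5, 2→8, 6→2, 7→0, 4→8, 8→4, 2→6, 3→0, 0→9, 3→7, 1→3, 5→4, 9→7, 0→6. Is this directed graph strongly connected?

There is no directed path from 8 to 1, so the graph is not strongly connected.

No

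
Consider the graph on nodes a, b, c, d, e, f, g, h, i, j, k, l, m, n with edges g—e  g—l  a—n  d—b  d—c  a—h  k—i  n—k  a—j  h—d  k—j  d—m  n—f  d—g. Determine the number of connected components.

Starting from a we can reach a, b, c, d, e, f, g, h, i, j, k, l, m, n. That is one component of size 14.
Total: 1 component.

1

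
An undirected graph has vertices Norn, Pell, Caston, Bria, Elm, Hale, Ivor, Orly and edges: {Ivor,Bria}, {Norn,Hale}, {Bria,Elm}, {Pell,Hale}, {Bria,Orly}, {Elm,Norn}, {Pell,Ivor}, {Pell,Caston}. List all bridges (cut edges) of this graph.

Bria-Orly, Caston-Pell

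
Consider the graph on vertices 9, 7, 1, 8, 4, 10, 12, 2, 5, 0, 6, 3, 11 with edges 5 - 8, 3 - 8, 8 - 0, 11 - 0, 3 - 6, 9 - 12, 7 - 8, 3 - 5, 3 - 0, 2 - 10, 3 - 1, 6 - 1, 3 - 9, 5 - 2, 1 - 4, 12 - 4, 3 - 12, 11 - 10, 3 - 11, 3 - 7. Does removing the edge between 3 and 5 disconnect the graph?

No

After removing 3 - 5, the path 3-8-5 still connects them, so the edge is not a bridge.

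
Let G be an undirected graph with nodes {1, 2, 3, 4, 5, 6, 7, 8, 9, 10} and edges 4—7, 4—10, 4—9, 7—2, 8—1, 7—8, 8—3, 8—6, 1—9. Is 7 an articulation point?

Yes

Deleting 7 raises the number of components from 2 to 3, so 7 is a cut vertex.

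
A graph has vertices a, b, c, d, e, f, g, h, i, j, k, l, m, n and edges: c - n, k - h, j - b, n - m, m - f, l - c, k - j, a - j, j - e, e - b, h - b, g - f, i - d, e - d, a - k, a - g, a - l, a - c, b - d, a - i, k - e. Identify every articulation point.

a

Removing a increases the component count from 1 to 2, so a is a cut vertex.
By contrast removing g leaves 1 component; it is not a cut vertex. No other vertex is a cut vertex either.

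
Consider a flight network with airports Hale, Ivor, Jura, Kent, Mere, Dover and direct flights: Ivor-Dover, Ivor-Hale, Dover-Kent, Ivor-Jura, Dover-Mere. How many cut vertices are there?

2

Removing Ivor increases the component count from 1 to 3, so Ivor is a cut vertex.
Removing Dover increases the component count from 1 to 3, so Dover is a cut vertex.
By contrast removing Kent leaves 1 component; it is not a cut vertex. No other vertex is a cut vertex either.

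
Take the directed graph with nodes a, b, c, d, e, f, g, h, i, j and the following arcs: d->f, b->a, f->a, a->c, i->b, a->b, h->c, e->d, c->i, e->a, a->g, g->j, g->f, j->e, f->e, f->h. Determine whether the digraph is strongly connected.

Yes

From d we can reach every vertex (a, b, c, d, e, f, g, h, i, j), and every vertex can reach d (a, b, c, d, e, f, g, h, i, j). So the whole graph is one strongly connected component.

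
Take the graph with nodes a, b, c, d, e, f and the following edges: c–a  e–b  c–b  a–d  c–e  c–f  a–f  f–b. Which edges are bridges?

a-d

The edges on the cycle c-a-f-c are not bridges since each lies on that cycle.
But removing d–a disconnects d from a — this is a bridge.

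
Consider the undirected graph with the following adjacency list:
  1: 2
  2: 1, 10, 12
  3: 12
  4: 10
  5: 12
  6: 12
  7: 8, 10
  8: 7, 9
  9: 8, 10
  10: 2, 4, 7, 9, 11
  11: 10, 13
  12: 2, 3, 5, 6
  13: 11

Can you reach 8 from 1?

Yes

From 1 we can reach 1, 2, 3, 4, 5, 6, 7, 8, 9, 10, 11, 12, 13, which includes 8.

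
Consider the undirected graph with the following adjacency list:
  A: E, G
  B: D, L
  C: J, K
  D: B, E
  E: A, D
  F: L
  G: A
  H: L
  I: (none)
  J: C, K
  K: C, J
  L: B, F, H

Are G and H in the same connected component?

Yes

From G we can reach A, B, D, E, F, G, H, L, which includes H.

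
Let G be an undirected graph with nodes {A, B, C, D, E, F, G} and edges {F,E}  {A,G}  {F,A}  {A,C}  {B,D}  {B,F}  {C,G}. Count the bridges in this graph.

4

The edges on the cycle A-C-G-A are not bridges since each lies on that cycle.
But removing B-F disconnects B from F; removing F-E disconnects F from E; removing F-A disconnects F from A; removing B-D disconnects B from D — these are bridges.
That makes 4 bridges.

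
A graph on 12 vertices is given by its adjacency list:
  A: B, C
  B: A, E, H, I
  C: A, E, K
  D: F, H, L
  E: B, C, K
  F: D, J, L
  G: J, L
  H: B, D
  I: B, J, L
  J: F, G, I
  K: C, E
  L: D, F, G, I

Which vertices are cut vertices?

B

Removing B increases the component count from 1 to 2, so B is a cut vertex.
By contrast removing A leaves 1 component; it is not a cut vertex. No other vertex is a cut vertex either.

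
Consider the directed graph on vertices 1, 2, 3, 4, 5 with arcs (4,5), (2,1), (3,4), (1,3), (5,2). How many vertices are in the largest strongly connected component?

5

{1, 2, 3, 4, 5} are all mutually reachable — one SCC of size 5.
The largest has 5 vertices.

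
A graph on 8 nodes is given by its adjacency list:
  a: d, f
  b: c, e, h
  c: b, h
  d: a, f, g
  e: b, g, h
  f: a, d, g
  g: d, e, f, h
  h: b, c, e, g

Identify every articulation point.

g

Removing g increases the component count from 1 to 2, so g is a cut vertex.
By contrast removing b leaves 1 component; it is not a cut vertex. No other vertex is a cut vertex either.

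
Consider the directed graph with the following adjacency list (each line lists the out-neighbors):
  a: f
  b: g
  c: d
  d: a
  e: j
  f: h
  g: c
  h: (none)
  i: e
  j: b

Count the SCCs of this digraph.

{i} is an SCC by itself.
{j} is an SCC by itself.
{g} is an SCC by itself.
{a} is an SCC by itself.
{c} is an SCC by itself.
(and 5 more singleton SCCs)
That gives 10 strongly connected components.

10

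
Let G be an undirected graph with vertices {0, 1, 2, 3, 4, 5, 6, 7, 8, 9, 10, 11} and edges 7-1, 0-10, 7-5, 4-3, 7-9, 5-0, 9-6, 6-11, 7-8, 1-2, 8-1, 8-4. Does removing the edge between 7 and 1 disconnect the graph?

No

After removing 7-1, the path 7-8-1 still connects them, so the edge is not a bridge.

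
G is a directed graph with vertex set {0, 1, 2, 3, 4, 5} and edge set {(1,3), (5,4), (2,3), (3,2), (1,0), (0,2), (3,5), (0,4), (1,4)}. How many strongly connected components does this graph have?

{2, 3} are all mutually reachable — one SCC of size 2.
{1} is an SCC by itself.
{5} is an SCC by itself.
{0} is an SCC by itself.
{4} is an SCC by itself.
That gives 5 strongly connected components.

5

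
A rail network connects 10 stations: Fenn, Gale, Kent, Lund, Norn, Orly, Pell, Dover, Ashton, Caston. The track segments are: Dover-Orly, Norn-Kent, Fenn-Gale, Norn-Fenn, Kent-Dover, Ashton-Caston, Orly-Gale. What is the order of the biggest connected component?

6

Lund is isolated — a component by itself.
Pell is isolated — a component by itself.
Starting from Ashton we can reach Ashton, Caston. That is one component of size 2.
Starting from Fenn we can reach Fenn, Gale, Kent, Norn, Orly, Dover. That is one component of size 6.
The largest has 6 vertices.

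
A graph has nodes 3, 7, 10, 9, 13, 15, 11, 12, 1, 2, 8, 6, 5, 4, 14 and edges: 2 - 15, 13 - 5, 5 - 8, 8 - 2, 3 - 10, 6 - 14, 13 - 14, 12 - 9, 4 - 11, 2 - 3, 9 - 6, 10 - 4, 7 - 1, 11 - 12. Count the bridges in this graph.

2

The edges on the cycle 13-5-8-2-3-10-4-11-12-9-6-14-13 are not bridges since each lies on that cycle.
But removing 7 - 1 disconnects 7 from 1; removing 2 - 15 disconnects 2 from 15 — these are bridges.
That makes 2 bridges.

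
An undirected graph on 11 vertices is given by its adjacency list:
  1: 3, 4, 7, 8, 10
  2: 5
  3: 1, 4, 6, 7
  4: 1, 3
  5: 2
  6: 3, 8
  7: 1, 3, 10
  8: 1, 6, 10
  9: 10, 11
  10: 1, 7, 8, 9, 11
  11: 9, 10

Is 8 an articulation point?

Deleting 8 leaves 2 components (was 2), so 8 is not a cut vertex.

No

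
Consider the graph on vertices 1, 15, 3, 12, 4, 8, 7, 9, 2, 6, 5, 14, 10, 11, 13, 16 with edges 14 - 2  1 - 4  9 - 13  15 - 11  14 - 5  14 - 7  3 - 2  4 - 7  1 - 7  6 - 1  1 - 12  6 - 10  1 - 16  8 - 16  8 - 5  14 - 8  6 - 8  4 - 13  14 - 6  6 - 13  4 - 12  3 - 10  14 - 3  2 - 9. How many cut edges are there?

1

The edges on the cycle 1-4-7-1 are not bridges since each lies on that cycle.
But removing 15 - 11 disconnects 15 from 11 — this is a bridge.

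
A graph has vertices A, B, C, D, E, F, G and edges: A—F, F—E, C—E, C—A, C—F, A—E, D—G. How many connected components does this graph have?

3

B is isolated — a component by itself.
Starting from D we can reach D, G. That is one component of size 2.
Starting from A we can reach A, C, E, F. That is one component of size 4.
Total: 3 components.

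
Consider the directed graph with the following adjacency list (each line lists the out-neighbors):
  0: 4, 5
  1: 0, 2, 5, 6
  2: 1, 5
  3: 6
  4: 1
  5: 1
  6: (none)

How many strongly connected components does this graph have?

3

{0, 1, 2, 4, 5} are all mutually reachable — one SCC of size 5.
{6} is an SCC by itself.
{3} is an SCC by itself.
That gives 3 strongly connected components.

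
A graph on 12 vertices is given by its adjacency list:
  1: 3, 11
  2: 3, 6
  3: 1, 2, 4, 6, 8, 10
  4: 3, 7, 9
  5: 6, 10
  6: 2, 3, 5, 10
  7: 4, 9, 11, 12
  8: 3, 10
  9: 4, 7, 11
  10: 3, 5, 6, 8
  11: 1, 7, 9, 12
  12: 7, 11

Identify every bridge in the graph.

none

The edges on the cycle 11-12-7-11 are not bridges since each lies on that cycle.
Every edge lies on some cycle, so there are no bridges.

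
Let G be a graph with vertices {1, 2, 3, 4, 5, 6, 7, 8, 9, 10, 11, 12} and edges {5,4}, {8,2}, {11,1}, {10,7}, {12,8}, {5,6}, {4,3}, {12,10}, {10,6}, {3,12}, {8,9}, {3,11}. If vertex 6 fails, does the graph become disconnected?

No

Deleting 6 leaves 1 component (was 1) (its neighbors 5, 10 remain connected to each other), so 6 is not a cut vertex.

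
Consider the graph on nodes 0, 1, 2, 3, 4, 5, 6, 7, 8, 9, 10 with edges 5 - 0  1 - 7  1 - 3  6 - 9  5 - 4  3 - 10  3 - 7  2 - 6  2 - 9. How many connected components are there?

4

8 is isolated — a component by itself.
Starting from 0 we can reach 0, 4, 5. That is one component of size 3.
Starting from 2 we can reach 2, 6, 9. That is one component of size 3.
Starting from 1 we can reach 1, 3, 7, 10. That is one component of size 4.
Total: 4 components.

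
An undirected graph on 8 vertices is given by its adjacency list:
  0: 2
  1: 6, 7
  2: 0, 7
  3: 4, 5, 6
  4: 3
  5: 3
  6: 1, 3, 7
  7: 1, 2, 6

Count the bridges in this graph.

The edges on the cycle 1-6-7-1 are not bridges since each lies on that cycle.
But removing 3-5 disconnects 3 from 5; removing 2-0 disconnects 2 from 0; removing 3-4 disconnects 3 from 4; removing 7-2 disconnects 7 from 2 — these are bridges.
In total 5 edges are bridges.

5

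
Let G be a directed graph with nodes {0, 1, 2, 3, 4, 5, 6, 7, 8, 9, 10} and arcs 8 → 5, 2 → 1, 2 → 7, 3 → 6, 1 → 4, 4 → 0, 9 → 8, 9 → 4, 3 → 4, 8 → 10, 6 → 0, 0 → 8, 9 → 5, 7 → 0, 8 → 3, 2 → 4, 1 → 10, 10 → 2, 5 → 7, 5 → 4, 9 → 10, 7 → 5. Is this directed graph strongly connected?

There is no directed path from 2 to 9, so the graph is not strongly connected.

No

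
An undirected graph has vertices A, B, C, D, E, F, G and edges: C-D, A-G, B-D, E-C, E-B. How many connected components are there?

3

F is isolated — a component by itself.
Starting from A we can reach A, G. That is one component of size 2.
Starting from B we can reach B, C, D, E. That is one component of size 4.
Total: 3 components.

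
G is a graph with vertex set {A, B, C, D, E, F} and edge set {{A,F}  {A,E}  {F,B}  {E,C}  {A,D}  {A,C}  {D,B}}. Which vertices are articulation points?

Removing A increases the component count from 1 to 2, so A is a cut vertex.
By contrast removing C leaves 1 component; it is not a cut vertex. No other vertex is a cut vertex either.

A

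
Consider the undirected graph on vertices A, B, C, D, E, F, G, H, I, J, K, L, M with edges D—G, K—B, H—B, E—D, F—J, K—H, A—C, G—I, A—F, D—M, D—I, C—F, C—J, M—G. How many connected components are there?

L is isolated — a component by itself.
Starting from B we can reach B, H, K. That is one component of size 3.
Starting from A we can reach A, C, F, J. That is one component of size 4.
Starting from D we can reach D, E, G, I, M. That is one component of size 5.
Total: 4 components.

4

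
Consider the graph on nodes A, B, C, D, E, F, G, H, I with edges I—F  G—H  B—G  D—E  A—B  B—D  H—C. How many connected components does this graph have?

Starting from F we can reach F, I. That is one component of size 2.
Starting from A we can reach A, B, C, D, E, G, H. That is one component of size 7.
Total: 2 components.

2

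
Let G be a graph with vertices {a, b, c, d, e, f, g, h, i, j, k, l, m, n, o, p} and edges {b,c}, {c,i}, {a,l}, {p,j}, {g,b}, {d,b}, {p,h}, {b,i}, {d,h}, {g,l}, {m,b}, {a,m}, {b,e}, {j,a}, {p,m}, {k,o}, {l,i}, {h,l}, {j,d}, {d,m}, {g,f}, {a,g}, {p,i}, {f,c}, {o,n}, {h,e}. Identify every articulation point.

o

Removing o increases the component count from 2 to 3, so o is a cut vertex.
By contrast removing m leaves 2 components; it is not a cut vertex. No other vertex is a cut vertex either.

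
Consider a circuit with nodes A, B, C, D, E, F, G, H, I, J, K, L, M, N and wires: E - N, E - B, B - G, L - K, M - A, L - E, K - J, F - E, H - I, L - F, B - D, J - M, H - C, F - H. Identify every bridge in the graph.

The edges on the cycle L-F-E-L are not bridges since each lies on that cycle.
But removing B - D disconnects B from D; removing E - N disconnects E from N; removing M - A disconnects M from A; removing H - C disconnects H from C — these are bridges.
In total 11 edges are bridges.

A-M, B-D, B-E, B-G, C-H, E-N, F-H, H-I, J-K, J-M, K-L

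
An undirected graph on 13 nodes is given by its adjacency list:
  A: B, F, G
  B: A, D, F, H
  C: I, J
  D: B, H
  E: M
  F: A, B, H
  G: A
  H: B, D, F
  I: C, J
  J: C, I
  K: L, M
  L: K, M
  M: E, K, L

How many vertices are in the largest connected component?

Starting from C we can reach C, I, J. That is one component of size 3.
Starting from E we can reach E, K, L, M. That is one component of size 4.
Starting from A we can reach A, B, D, F, G, H. That is one component of size 6.
The largest has 6 vertices.

6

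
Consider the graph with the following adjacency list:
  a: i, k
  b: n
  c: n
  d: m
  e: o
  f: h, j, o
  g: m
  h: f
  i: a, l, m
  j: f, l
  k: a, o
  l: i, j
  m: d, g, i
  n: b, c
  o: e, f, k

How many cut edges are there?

The edges on the cycle o-f-j-l-i-a-k-o are not bridges since each lies on that cycle.
But removing f-h disconnects f from h; removing m-d disconnects m from d; removing n-b disconnects n from b; removing m-g disconnects m from g — these are bridges.
In total 7 edges are bridges.

7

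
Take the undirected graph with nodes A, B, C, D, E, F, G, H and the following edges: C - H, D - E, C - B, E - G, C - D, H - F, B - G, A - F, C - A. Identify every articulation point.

C

Removing C increases the component count from 1 to 2, so C is a cut vertex.
By contrast removing D leaves 1 component; it is not a cut vertex. No other vertex is a cut vertex either.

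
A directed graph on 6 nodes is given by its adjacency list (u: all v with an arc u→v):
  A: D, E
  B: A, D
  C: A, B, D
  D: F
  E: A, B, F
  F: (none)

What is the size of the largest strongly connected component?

{A, B, E} are all mutually reachable — one SCC of size 3.
{C} is an SCC by itself.
{F} is an SCC by itself.
{D} is an SCC by itself.
The largest has 3 vertices.

3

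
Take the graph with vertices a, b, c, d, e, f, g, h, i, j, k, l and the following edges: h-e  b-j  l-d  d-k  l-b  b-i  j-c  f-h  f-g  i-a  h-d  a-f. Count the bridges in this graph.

5

The edges on the cycle l-b-i-a-f-h-d-l are not bridges since each lies on that cycle.
But removing b-j disconnects b from j; removing k-d disconnects k from d; removing j-c disconnects j from c; removing g-f disconnects g from f — these are bridges.
In total 5 edges are bridges.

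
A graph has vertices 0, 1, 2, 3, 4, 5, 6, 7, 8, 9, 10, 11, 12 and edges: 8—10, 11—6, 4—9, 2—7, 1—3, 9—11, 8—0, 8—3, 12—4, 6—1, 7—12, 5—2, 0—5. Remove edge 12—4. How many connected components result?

12 and 4 are still connected via 12-7-2-5-0-8-3-1-6-11-9-4, so the component count stays at 1.

1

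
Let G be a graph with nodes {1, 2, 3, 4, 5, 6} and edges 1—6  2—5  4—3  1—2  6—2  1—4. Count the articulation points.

3

Removing 1 increases the component count from 1 to 2, so 1 is a cut vertex.
Removing 2 increases the component count from 1 to 2, so 2 is a cut vertex.
Removing 4 increases the component count from 1 to 2, so 4 is a cut vertex.
By contrast removing 3 leaves 1 component; it is not a cut vertex. No other vertex is a cut vertex either.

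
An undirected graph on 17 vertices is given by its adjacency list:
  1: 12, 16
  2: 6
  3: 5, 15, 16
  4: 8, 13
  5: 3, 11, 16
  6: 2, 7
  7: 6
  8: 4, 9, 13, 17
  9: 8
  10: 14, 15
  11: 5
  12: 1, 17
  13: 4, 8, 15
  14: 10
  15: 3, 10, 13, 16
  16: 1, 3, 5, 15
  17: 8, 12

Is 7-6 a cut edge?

Removing 7-6 leaves no path between 7 and 6: the component count goes from 2 to 3. So it is a bridge.

Yes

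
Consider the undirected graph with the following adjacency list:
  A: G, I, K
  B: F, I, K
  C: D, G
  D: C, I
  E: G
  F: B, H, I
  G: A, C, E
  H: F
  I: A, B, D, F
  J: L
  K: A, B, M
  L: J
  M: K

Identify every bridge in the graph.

The edges on the cycle A-K-B-I-A are not bridges since each lies on that cycle.
But removing F-H disconnects F from H; removing K-M disconnects K from M; removing G-E disconnects G from E; removing L-J disconnects L from J — these are bridges.

E-G, F-H, J-L, K-M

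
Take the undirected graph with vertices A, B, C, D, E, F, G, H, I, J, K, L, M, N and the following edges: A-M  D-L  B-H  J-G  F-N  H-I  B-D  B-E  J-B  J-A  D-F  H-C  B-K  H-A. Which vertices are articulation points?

A, B, D, F, H, J

Removing A increases the component count from 1 to 2, so A is a cut vertex.
Removing B increases the component count from 1 to 4, so B is a cut vertex.
Removing D increases the component count from 1 to 3, so D is a cut vertex.
Likewise F, H, J are cut vertices.
By contrast removing E leaves 1 component; it is not a cut vertex. No other vertex is a cut vertex either.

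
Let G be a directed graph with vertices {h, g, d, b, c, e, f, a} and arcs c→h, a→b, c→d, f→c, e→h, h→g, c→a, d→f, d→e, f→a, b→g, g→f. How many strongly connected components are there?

1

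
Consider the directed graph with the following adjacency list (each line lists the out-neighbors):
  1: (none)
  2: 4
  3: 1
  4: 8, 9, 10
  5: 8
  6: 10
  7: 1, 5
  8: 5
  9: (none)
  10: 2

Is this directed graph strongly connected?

No

There is no directed path from 4 to 1, so the graph is not strongly connected.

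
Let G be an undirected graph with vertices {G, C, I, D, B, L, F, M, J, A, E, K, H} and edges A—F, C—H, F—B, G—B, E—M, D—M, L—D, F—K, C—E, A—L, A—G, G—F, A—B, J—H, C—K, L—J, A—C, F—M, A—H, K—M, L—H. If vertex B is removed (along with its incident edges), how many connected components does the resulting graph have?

With B gone, the remaining components are: {I}; {A, C, D, E, F, G, H, J, K, L, M}.
That is 2 components.

2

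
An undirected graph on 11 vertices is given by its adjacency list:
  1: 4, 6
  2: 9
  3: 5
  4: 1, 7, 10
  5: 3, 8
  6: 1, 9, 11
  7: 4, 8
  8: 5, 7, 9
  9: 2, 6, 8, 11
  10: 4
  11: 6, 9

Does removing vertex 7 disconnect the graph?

Deleting 7 leaves 1 component (was 1) (its neighbors 4, 8 remain connected to each other), so 7 is not a cut vertex.

No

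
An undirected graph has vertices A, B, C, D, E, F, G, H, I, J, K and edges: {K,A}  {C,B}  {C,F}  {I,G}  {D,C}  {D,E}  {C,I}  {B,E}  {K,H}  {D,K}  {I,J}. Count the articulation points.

4

Removing C increases the component count from 1 to 3, so C is a cut vertex.
Removing D increases the component count from 1 to 2, so D is a cut vertex.
Removing I increases the component count from 1 to 3, so I is a cut vertex.
Likewise K is a cut vertex.
By contrast removing J leaves 1 component; it is not a cut vertex. No other vertex is a cut vertex either.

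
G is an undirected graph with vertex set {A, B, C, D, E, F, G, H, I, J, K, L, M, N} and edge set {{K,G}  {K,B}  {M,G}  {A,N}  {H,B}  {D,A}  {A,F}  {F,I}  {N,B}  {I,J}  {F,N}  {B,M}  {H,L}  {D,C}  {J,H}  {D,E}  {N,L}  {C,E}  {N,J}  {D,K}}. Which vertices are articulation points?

Removing D increases the component count from 1 to 2, so D is a cut vertex.
By contrast removing C leaves 1 component; it is not a cut vertex. No other vertex is a cut vertex either.

D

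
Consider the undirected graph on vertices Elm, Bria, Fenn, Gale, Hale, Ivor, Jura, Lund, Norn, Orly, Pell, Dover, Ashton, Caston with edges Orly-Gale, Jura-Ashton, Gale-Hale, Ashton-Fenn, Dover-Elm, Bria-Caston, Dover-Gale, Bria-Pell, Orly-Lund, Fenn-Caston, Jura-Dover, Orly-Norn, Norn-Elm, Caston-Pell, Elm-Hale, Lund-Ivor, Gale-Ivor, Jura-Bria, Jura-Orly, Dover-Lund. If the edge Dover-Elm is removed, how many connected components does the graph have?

1

Dover and Elm are still connected via Dover-Gale-Hale-Elm, so the component count stays at 1.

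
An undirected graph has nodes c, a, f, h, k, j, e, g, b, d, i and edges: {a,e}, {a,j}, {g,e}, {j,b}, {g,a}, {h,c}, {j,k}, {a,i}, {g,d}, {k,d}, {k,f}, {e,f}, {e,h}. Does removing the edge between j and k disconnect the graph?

After removing j–k, the path j-a-e-f-k still connects them, so the edge is not a bridge.

No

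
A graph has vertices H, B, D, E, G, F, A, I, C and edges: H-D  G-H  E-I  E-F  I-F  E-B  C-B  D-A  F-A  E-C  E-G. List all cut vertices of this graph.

E

Removing E increases the component count from 1 to 2, so E is a cut vertex.
By contrast removing D leaves 1 component; it is not a cut vertex. No other vertex is a cut vertex either.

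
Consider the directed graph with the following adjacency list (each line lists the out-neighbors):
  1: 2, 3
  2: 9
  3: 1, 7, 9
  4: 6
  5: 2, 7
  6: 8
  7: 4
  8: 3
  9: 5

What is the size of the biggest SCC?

{1, 2, 3, 4, 5, 6, 7, 8, 9} are all mutually reachable — one SCC of size 9.
The largest has 9 vertices.

9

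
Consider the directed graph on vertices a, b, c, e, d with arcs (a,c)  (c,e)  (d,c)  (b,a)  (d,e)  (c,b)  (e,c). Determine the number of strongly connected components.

2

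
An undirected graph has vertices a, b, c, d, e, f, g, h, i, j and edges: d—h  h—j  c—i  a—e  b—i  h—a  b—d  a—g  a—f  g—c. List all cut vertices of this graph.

a, h

Removing a increases the component count from 1 to 3, so a is a cut vertex.
Removing h increases the component count from 1 to 2, so h is a cut vertex.
By contrast removing i leaves 1 component; it is not a cut vertex. No other vertex is a cut vertex either.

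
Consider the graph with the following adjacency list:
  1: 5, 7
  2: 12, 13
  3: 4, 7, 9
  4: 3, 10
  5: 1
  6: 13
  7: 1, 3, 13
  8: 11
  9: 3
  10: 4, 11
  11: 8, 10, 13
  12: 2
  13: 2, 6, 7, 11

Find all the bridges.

1-5, 1-7, 11-8, 12-2, 13-2, 13-6, 3-9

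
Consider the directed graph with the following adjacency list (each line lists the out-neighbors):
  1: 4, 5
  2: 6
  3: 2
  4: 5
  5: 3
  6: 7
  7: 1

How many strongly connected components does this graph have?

{1, 2, 3, 4, 5, 6, 7} are all mutually reachable — one SCC of size 7.
That gives 1 strongly connected component.

1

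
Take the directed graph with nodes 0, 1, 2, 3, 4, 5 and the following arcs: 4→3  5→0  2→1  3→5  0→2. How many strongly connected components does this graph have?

{5} is an SCC by itself.
{3} is an SCC by itself.
{1} is an SCC by itself.
{0} is an SCC by itself.
{4} is an SCC by itself.
(and 1 more singleton SCC)
That gives 6 strongly connected components.

6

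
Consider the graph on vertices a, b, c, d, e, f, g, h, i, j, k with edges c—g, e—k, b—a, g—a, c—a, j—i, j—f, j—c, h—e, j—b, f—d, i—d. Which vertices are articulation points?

Removing e increases the component count from 2 to 3, so e is a cut vertex.
Removing j increases the component count from 2 to 3, so j is a cut vertex.
By contrast removing k leaves 2 components; it is not a cut vertex. No other vertex is a cut vertex either.

e, j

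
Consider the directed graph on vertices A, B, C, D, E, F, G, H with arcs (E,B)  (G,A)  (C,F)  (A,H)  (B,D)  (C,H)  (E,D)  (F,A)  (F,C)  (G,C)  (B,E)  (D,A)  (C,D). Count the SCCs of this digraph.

{B, E} are all mutually reachable — one SCC of size 2.
{C, F} are all mutually reachable — one SCC of size 2.
{D} is an SCC by itself.
{A} is an SCC by itself.
{H} is an SCC by itself.
(and 1 more singleton SCC)
That gives 6 strongly connected components.

6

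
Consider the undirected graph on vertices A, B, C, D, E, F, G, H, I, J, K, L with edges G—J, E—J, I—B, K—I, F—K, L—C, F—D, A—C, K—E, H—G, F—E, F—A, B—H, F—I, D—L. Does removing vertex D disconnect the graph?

Deleting D leaves 1 component (was 1) (its neighbors F, L remain connected to each other), so D is not a cut vertex.

No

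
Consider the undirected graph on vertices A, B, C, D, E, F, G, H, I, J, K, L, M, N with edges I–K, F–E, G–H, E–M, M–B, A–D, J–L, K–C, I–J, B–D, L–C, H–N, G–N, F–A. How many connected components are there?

3

Starting from G we can reach G, H, N. That is one component of size 3.
Starting from C we can reach C, I, J, K, L. That is one component of size 5.
Starting from A we can reach A, B, D, E, F, M. That is one component of size 6.
Total: 3 components.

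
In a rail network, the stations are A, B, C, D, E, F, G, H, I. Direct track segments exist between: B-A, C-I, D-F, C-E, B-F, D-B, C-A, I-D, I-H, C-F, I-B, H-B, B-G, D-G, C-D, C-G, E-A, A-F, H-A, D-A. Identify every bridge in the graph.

none

The edges on the cycle C-I-H-A-E-C are not bridges since each lies on that cycle.
Every edge lies on some cycle, so there are no bridges.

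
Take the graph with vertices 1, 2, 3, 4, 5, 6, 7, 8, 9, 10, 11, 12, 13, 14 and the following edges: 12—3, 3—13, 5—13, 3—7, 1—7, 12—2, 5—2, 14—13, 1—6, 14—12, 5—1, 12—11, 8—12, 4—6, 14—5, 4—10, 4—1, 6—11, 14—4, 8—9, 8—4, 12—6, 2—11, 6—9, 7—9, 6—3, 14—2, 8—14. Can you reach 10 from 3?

From 3 we can reach 1, 2, 3, 4, 5, 6, 7, 8, 9, 10, 11, 12, 13, 14, which includes 10.

Yes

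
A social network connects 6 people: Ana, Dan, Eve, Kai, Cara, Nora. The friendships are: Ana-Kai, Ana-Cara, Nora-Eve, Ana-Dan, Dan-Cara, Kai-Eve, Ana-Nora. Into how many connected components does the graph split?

1

Starting from Ana we can reach Ana, Dan, Eve, Kai, Cara, Nora. That is one component of size 6.
Total: 1 component.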